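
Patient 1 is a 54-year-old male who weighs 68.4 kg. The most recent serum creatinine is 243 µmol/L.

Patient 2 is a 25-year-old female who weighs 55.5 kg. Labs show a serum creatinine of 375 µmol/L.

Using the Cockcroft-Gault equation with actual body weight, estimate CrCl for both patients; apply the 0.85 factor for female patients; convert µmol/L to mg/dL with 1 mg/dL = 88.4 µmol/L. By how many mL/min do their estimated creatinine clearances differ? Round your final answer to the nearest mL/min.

12 mL/min

Patient 1: SCr = 243 / 88.4 = 2.749 mg/dL
Patient 1: CrCl = (140 − 54) × 68.4 / (72 × 2.749) = 5882.4 / 197.93 ≈ 29.7 mL/min
Patient 2: SCr = 375 / 88.4 = 4.242 mg/dL
Patient 2: CrCl = (140 − 25) × 55.5 / (72 × 4.242) × 0.85 = 6382.5 / 305.42 × 0.85 ≈ 17.8 mL/min
|29.7 − 17.8| = 11.9 mL/min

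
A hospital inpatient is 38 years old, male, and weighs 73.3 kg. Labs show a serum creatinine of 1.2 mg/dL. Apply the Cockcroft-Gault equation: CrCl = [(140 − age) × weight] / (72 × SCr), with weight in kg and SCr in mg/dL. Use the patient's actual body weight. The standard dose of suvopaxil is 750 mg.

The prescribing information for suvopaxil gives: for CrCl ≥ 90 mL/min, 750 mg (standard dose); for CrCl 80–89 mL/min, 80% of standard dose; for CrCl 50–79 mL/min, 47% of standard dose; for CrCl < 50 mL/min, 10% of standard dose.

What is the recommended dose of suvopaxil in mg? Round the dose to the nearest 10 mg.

CrCl = (140 − 38) × 73.3 / (72 × 1.2) = 7476.6 / 86.40 ≈ 86.5 mL/min
CrCl ≈ 87 mL/min → bracket 80–89 mL/min.
80% of 750 mg = 600 mg

600 mg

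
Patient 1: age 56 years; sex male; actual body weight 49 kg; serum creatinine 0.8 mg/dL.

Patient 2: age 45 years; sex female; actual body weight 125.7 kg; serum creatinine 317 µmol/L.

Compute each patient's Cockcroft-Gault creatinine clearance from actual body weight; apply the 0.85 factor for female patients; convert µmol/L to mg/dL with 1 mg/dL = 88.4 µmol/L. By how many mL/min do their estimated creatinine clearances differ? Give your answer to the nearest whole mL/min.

Patient 1: CrCl = (140 − 56) × 49 / (72 × 0.8) = 4116.0 / 57.60 ≈ 71.5 mL/min
Patient 2: SCr = 317 / 88.4 = 3.586 mg/dL
Patient 2: CrCl = (140 − 45) × 125.7 / (72 × 3.586) × 0.85 = 11941.5 / 258.19 × 0.85 ≈ 39.3 mL/min
|71.5 − 39.3| = 32.2 mL/min

32 mL/min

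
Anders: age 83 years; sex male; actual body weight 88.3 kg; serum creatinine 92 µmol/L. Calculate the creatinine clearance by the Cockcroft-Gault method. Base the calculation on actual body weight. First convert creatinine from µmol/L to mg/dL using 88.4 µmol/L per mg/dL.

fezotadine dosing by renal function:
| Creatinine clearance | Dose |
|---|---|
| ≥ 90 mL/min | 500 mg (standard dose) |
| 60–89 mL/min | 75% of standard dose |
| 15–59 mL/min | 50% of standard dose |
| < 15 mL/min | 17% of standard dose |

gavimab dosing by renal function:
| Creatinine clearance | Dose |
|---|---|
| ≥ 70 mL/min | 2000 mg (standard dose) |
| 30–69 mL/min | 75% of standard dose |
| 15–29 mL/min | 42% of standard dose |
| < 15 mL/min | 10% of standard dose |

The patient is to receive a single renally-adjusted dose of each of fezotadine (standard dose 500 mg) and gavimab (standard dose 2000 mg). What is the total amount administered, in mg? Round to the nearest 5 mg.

SCr = 92 / 88.4 = 1.041 mg/dL
CrCl = (140 − 83) × 88.3 / (72 × 1.041) = 5033.1 / 74.95 ≈ 67.2 mL/min
CrCl ≈ 67 mL/min.
fezotadine: 60–89 mL/min → 75% of 500 mg = 375 mg.
gavimab: 30–69 mL/min → 75% of 2000 mg = 1500 mg.
Total = 375 + 1500 = 1875 mg.

1875 mg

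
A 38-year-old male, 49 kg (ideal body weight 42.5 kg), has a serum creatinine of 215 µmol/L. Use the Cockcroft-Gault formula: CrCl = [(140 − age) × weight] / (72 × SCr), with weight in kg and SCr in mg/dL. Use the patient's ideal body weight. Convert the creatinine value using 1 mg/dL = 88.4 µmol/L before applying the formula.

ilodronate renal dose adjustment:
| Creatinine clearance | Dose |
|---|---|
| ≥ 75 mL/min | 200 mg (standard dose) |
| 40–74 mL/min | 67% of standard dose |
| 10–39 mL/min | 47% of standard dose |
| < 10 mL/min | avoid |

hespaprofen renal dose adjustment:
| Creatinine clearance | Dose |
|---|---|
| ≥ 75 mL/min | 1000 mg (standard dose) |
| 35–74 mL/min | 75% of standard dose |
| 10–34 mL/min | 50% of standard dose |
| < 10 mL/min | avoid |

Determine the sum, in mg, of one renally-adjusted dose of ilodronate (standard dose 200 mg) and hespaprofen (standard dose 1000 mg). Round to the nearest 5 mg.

595 mg

SCr = 215 / 88.4 = 2.432 mg/dL
CrCl = (140 − 38) × 42.5 / (72 × 2.432) = 4335.0 / 175.10 ≈ 24.8 mL/min
CrCl ≈ 25 mL/min.
ilodronate: 10–39 mL/min → 47% of 200 mg = 94 mg.
hespaprofen: 10–34 mL/min → 50% of 1000 mg = 500 mg.
Total = 94 + 500 = 594 mg.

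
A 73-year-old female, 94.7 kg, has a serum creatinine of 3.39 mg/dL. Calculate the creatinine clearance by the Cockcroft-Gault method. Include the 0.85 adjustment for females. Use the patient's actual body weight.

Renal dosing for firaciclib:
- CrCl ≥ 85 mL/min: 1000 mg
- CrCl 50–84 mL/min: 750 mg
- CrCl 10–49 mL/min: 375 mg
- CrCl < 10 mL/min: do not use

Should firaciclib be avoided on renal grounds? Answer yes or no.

no

CrCl = (140 − 73) × 94.7 / (72 × 3.39) × 0.85 = 6344.9 / 244.08 × 0.85 ≈ 22.1 mL/min
CrCl ≈ 22 mL/min, which is ≥ 10 mL/min.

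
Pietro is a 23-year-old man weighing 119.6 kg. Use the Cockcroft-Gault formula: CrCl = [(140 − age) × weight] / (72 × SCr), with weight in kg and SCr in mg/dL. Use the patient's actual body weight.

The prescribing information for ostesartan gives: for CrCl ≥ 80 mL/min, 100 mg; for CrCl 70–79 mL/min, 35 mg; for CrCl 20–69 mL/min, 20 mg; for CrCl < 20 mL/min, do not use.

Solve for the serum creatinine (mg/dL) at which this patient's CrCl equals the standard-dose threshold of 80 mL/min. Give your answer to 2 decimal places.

2.43 mg/dL

Standard dose requires CrCl ≥ 80 mL/min.
Set (140 − 23) × 119.6 / (72 × SCr) = 80
SCr = (140 − 23) × 119.6 / (72 × 80) = 2.429 mg/dL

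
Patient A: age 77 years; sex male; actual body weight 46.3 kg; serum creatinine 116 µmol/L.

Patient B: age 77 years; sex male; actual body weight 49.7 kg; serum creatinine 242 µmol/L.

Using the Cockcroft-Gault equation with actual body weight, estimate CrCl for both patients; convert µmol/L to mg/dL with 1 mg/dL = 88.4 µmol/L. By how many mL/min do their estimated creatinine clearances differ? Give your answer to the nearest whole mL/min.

Patient A: SCr = 116 / 88.4 = 1.312 mg/dL
Patient A: CrCl = (140 − 77) × 46.3 / (72 × 1.312) = 2916.9 / 94.46 ≈ 30.9 mL/min
Patient B: SCr = 242 / 88.4 = 2.738 mg/dL
Patient B: CrCl = (140 − 77) × 49.7 / (72 × 2.738) = 3131.1 / 197.14 ≈ 15.9 mL/min
|30.9 − 15.9| = 15.0 mL/min

15 mL/min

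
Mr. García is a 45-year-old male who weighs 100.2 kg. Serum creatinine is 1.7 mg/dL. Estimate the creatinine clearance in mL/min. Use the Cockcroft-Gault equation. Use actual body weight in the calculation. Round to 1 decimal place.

CrCl = (140 − 45) × 100.2 / (72 × 1.7) = 9519.0 / 122.40 ≈ 77.8 mL/min

77.8 mL/min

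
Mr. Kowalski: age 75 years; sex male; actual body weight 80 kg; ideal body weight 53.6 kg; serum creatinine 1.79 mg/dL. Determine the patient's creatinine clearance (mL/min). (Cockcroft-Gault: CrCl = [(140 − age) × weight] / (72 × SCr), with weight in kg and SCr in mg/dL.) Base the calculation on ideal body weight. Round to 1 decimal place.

CrCl = (140 − 75) × 53.6 / (72 × 1.79) = 3484.0 / 128.88 ≈ 27.0 mL/min

27.0 mL/min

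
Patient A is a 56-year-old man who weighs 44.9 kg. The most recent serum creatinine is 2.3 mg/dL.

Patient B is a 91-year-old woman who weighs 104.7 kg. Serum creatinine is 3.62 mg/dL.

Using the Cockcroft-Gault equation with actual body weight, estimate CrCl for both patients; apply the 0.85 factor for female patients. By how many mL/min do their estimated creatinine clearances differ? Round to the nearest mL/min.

6 mL/min

Patient A: CrCl = (140 − 56) × 44.9 / (72 × 2.3) = 3771.6 / 165.60 ≈ 22.8 mL/min
Patient B: CrCl = (140 − 91) × 104.7 / (72 × 3.62) × 0.85 = 5130.3 / 260.64 × 0.85 ≈ 16.7 mL/min
|22.8 − 16.7| = 6.1 mL/min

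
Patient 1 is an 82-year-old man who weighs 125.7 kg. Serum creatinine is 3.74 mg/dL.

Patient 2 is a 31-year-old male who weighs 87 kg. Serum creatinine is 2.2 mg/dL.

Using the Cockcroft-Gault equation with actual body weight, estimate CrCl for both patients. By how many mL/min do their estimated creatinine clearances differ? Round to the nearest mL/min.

33 mL/min

Patient 1: CrCl = (140 − 82) × 125.7 / (72 × 3.74) = 7290.6 / 269.28 ≈ 27.1 mL/min
Patient 2: CrCl = (140 − 31) × 87 / (72 × 2.2) = 9483.0 / 158.40 ≈ 59.9 mL/min
|27.1 − 59.9| = 32.8 mL/min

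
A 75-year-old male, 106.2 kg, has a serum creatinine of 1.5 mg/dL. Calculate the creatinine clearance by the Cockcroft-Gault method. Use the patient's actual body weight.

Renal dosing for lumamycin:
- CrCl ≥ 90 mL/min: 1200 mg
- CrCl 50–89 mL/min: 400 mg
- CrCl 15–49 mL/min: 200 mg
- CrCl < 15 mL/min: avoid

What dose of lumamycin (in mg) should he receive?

400 mg

CrCl = (140 − 75) × 106.2 / (72 × 1.5) = 6903.0 / 108.00 ≈ 63.9 mL/min
CrCl ≈ 64 mL/min → bracket 50–89 mL/min.
Dose for this bracket: 400 mg.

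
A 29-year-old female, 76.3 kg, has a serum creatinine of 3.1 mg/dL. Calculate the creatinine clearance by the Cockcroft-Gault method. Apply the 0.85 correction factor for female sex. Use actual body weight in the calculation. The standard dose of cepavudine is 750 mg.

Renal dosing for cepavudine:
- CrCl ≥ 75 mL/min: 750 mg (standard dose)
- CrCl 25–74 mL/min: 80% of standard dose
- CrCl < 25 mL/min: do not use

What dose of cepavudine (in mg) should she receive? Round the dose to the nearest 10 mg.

CrCl = (140 − 29) × 76.3 / (72 × 3.1) × 0.85 = 8469.3 / 223.20 × 0.85 ≈ 32.3 mL/min
CrCl ≈ 32 mL/min → bracket 25–74 mL/min.
80% of 750 mg = 600 mg

600 mg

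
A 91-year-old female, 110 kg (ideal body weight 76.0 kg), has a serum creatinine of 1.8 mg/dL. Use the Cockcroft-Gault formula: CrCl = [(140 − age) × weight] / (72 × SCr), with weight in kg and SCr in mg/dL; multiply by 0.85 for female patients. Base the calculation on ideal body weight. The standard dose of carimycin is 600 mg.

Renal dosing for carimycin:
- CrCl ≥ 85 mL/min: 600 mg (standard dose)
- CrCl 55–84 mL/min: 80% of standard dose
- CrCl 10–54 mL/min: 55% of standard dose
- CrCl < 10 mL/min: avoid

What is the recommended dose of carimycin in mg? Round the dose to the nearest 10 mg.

CrCl = (140 − 91) × 76 / (72 × 1.8) × 0.85 = 3724.0 / 129.60 × 0.85 ≈ 24.4 mL/min
CrCl ≈ 24 mL/min → bracket 10–54 mL/min.
55% of 600 mg = 330 mg

330 mg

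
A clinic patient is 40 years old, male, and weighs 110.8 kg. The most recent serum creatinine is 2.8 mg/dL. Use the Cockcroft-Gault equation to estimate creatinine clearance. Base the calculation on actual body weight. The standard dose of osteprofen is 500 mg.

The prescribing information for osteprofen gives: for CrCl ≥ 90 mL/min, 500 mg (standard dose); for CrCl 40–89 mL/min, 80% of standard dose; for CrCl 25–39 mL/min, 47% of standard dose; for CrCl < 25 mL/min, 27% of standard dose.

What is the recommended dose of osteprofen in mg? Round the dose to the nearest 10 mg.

400 mg

CrCl = (140 − 40) × 110.8 / (72 × 2.8) = 11080.0 / 201.60 ≈ 55.0 mL/min
CrCl ≈ 55 mL/min → bracket 40–89 mL/min.
80% of 500 mg = 400 mg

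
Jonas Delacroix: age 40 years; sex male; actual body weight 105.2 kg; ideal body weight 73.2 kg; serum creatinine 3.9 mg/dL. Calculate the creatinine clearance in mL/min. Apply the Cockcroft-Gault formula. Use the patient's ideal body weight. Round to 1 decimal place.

26.1 mL/min

CrCl = (140 − 40) × 73.2 / (72 × 3.9) = 7320.0 / 280.80 ≈ 26.1 mL/min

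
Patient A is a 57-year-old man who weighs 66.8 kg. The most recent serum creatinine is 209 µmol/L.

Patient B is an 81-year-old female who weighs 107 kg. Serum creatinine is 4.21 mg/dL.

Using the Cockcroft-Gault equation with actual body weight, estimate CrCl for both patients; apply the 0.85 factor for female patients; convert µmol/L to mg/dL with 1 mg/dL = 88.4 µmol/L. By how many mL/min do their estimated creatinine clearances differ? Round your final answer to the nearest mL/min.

15 mL/min

Patient A: SCr = 209 / 88.4 = 2.364 mg/dL
Patient A: CrCl = (140 − 57) × 66.8 / (72 × 2.364) = 5544.4 / 170.21 ≈ 32.6 mL/min
Patient B: CrCl = (140 − 81) × 107 / (72 × 4.21) × 0.85 = 6313.0 / 303.12 × 0.85 ≈ 17.7 mL/min
|32.6 − 17.7| = 14.9 mL/min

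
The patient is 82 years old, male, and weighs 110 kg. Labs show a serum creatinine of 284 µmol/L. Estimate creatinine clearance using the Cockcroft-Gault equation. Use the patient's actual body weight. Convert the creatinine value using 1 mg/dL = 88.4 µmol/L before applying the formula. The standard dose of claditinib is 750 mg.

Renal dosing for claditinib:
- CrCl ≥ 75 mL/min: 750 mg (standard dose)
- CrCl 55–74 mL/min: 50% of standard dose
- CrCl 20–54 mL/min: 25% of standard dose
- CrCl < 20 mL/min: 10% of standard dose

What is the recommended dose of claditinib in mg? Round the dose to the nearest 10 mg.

190 mg

SCr = 284 / 88.4 = 3.213 mg/dL
CrCl = (140 − 82) × 110 / (72 × 3.213) = 6380.0 / 231.34 ≈ 27.6 mL/min
CrCl ≈ 28 mL/min → bracket 20–54 mL/min.
25% of 750 mg = 187.5 mg → 190 mg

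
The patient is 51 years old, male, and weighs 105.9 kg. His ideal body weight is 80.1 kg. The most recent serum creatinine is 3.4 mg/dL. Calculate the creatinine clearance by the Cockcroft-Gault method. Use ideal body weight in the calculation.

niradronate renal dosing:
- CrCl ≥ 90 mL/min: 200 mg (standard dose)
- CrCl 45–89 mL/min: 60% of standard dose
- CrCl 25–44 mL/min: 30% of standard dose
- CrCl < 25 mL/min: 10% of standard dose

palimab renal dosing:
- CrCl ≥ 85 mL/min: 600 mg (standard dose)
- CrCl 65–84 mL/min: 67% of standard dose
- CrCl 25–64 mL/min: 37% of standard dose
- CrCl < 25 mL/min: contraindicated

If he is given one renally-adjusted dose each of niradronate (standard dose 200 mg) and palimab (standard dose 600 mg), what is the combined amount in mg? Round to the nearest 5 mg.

280 mg

CrCl = (140 − 51) × 80.1 / (72 × 3.4) = 7128.9 / 244.80 ≈ 29.1 mL/min
CrCl ≈ 29 mL/min.
niradronate: 25–44 mL/min → 30% of 200 mg = 60 mg.
palimab: 25–64 mL/min → 37% of 600 mg = 222 mg.
Total = 60 + 222 = 282 mg.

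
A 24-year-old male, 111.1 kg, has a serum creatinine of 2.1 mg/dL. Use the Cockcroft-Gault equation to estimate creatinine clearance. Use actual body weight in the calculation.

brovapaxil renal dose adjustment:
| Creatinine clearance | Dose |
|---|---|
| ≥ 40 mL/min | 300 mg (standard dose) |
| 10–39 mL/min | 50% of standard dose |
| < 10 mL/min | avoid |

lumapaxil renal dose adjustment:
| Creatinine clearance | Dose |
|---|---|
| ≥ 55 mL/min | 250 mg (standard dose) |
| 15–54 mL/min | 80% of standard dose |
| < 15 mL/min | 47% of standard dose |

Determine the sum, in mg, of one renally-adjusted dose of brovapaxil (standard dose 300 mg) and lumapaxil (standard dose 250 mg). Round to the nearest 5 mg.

550 mg

CrCl = (140 − 24) × 111.1 / (72 × 2.1) = 12887.6 / 151.20 ≈ 85.2 mL/min
CrCl ≈ 85 mL/min.
brovapaxil: ≥ 40 mL/min → 100% of 300 mg = 300 mg.
lumapaxil: ≥ 55 mL/min → 100% of 250 mg = 250 mg.
Total = 300 + 250 = 550 mg.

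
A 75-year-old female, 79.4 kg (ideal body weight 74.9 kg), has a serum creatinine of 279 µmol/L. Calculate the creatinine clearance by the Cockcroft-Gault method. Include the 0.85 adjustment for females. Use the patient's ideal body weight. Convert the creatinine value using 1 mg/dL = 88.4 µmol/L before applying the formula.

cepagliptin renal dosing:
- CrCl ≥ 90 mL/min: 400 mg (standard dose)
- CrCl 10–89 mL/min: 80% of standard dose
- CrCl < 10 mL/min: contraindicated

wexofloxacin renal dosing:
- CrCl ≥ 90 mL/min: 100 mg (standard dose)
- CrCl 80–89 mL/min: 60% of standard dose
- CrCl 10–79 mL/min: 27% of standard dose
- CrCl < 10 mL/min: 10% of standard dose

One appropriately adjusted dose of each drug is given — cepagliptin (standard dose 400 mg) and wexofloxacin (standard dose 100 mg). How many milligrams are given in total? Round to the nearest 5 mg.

SCr = 279 / 88.4 = 3.156 mg/dL
CrCl = (140 − 75) × 74.9 / (72 × 3.156) × 0.85 = 4868.5 / 227.23 × 0.85 ≈ 18.2 mL/min
CrCl ≈ 18 mL/min.
cepagliptin: 10–89 mL/min → 80% of 400 mg = 320 mg.
wexofloxacin: 10–79 mL/min → 27% of 100 mg = 27 mg.
Total = 320 + 27 = 347 mg.

345 mg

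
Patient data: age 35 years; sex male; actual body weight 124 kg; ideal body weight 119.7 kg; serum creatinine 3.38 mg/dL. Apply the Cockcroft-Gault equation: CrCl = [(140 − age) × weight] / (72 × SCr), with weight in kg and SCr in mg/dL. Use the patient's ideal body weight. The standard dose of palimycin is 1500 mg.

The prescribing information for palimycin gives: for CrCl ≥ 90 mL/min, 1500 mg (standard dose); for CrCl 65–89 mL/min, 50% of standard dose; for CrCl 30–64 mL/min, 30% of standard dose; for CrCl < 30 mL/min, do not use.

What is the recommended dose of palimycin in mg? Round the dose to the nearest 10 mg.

CrCl = (140 − 35) × 119.7 / (72 × 3.38) = 12568.5 / 243.36 ≈ 51.6 mL/min
CrCl ≈ 52 mL/min → bracket 30–64 mL/min.
30% of 1500 mg = 450 mg

450 mg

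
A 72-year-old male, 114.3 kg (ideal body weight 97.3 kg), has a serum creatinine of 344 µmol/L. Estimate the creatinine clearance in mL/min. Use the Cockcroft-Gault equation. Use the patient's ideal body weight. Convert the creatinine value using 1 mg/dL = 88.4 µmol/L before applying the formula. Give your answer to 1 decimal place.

23.6 mL/min

SCr = 344 / 88.4 = 3.891 mg/dL
CrCl = (140 − 72) × 97.3 / (72 × 3.891) = 6616.4 / 280.15 ≈ 23.6 mL/min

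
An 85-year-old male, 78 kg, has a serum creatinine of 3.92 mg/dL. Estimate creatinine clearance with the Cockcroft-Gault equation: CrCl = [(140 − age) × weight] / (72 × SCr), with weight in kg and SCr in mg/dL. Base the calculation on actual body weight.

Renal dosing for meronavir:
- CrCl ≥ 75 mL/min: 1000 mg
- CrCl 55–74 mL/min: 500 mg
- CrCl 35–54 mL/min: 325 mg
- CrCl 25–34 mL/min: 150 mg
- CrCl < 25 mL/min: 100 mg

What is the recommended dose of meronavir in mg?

CrCl = (140 − 85) × 78 / (72 × 3.92) = 4290.0 / 282.24 ≈ 15.2 mL/min
CrCl ≈ 15 mL/min → bracket < 25 mL/min.
Dose for this bracket: 100 mg.

100 mg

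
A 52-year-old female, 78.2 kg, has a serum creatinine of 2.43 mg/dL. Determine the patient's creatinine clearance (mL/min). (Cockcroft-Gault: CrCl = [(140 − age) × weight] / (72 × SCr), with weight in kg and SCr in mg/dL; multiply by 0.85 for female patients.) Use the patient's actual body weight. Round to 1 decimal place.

33.4 mL/min

CrCl = (140 − 52) × 78.2 / (72 × 2.43) × 0.85 = 6881.6 / 174.96 × 0.85 ≈ 33.4 mL/min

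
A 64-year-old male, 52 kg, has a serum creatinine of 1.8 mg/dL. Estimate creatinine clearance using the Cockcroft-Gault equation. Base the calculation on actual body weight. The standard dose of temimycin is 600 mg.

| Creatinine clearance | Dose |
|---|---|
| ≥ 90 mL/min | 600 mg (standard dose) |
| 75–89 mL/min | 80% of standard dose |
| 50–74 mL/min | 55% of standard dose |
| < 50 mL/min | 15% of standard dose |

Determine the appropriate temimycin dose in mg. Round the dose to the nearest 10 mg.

CrCl = (140 − 64) × 52 / (72 × 1.8) = 3952.0 / 129.60 ≈ 30.5 mL/min
CrCl ≈ 30 mL/min → bracket < 50 mL/min.
15% of 600 mg = 90 mg

90 mg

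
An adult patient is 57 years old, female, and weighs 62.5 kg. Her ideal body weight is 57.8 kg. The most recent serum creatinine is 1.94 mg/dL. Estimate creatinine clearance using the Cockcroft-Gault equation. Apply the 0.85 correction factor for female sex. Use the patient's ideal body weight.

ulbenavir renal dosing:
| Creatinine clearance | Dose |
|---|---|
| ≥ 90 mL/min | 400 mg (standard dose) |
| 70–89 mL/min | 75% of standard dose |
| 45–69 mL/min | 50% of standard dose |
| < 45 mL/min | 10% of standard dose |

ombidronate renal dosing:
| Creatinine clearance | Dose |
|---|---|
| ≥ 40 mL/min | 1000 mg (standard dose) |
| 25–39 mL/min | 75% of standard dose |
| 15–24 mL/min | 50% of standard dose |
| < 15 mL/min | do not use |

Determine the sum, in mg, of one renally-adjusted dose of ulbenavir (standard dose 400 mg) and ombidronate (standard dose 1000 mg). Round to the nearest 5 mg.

790 mg

CrCl = (140 − 57) × 57.8 / (72 × 1.94) × 0.85 = 4797.4 / 139.68 × 0.85 ≈ 29.2 mL/min
CrCl ≈ 29 mL/min.
ulbenavir: < 45 mL/min → 10% of 400 mg = 40 mg.
ombidronate: 25–39 mL/min → 75% of 1000 mg = 750 mg.
Total = 40 + 750 = 790 mg.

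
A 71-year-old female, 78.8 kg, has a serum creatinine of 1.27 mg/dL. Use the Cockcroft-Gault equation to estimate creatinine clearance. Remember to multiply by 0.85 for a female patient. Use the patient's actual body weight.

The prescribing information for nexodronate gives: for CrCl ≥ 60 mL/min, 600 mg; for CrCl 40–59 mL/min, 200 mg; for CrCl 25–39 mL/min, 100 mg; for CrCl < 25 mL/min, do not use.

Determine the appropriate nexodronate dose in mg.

200 mg

CrCl = (140 − 71) × 78.8 / (72 × 1.27) × 0.85 = 5437.2 / 91.44 × 0.85 ≈ 50.5 mL/min
CrCl ≈ 51 mL/min → bracket 40–59 mL/min.
Dose for this bracket: 200 mg.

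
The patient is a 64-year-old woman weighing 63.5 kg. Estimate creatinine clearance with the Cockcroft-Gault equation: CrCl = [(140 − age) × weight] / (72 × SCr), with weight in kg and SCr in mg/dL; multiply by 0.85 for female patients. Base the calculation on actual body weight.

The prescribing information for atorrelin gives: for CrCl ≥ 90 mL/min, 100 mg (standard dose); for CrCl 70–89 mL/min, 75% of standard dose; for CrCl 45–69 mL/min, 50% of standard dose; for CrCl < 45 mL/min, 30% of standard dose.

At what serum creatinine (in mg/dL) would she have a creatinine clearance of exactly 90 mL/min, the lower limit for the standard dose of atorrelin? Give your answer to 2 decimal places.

Standard dose requires CrCl ≥ 90 mL/min.
Set (140 − 64) × 63.5 × 0.85 / (72 × SCr) = 90
SCr = (140 − 64) × 63.5 × 0.85 / (72 × 90) = 0.633 mg/dL

0.63 mg/dL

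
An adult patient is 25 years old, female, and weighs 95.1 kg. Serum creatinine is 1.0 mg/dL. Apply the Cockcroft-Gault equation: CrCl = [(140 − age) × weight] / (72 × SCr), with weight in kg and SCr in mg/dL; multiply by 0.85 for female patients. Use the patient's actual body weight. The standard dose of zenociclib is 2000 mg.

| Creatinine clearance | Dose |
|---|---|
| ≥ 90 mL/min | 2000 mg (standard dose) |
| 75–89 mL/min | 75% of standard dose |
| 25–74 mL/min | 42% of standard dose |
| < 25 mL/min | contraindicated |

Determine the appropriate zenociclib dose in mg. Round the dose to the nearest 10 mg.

2000 mg

CrCl = (140 − 25) × 95.1 / (72 × 1) × 0.85 = 10936.5 / 72.00 × 0.85 ≈ 129.1 mL/min
CrCl ≈ 129 mL/min → bracket ≥ 90 mL/min.
100% of 2000 mg = 2000 mg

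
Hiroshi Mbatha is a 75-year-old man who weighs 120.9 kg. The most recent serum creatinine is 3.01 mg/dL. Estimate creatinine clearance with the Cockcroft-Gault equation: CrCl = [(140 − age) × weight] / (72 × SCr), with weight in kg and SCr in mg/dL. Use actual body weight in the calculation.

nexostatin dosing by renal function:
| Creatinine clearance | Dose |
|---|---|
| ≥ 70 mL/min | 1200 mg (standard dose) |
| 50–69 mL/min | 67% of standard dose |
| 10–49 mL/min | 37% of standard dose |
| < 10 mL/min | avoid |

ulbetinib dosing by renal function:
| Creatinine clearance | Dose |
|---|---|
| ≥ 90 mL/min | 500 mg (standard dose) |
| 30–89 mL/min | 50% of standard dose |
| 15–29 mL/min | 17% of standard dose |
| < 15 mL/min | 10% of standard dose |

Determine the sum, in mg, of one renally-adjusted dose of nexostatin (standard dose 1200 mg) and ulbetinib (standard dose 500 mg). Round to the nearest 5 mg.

CrCl = (140 − 75) × 120.9 / (72 × 3.01) = 7858.5 / 216.72 ≈ 36.3 mL/min
CrCl ≈ 36 mL/min.
nexostatin: 10–49 mL/min → 37% of 1200 mg = 444 mg.
ulbetinib: 30–89 mL/min → 50% of 500 mg = 250 mg.
Total = 444 + 250 = 694 mg.

695 mg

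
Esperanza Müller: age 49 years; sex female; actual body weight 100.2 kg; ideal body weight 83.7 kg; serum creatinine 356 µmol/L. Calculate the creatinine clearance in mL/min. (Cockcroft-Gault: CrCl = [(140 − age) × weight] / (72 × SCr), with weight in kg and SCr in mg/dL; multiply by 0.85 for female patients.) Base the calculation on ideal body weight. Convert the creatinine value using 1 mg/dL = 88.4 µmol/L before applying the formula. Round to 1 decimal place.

22.3 mL/min

SCr = 356 / 88.4 = 4.027 mg/dL
CrCl = (140 − 49) × 83.7 / (72 × 4.027) × 0.85 = 7616.7 / 289.94 × 0.85 ≈ 22.3 mL/min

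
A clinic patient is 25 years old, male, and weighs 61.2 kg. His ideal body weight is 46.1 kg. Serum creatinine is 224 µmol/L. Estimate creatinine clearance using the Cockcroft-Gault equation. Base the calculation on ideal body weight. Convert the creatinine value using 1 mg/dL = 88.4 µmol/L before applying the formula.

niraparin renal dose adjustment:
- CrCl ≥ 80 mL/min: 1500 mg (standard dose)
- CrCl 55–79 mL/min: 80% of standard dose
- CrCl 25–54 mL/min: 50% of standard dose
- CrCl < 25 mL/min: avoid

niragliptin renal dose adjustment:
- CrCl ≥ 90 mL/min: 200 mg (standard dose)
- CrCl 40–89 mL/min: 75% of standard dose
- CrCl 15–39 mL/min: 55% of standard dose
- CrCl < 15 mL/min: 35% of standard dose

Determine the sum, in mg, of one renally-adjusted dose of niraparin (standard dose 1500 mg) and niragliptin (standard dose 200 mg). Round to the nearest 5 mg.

SCr = 224 / 88.4 = 2.534 mg/dL
CrCl = (140 − 25) × 46.1 / (72 × 2.534) = 5301.5 / 182.45 ≈ 29.1 mL/min
CrCl ≈ 29 mL/min.
niraparin: 25–54 mL/min → 50% of 1500 mg = 750 mg.
niragliptin: 15–39 mL/min → 55% of 200 mg = 110 mg.
Total = 750 + 110 = 860 mg.

860 mg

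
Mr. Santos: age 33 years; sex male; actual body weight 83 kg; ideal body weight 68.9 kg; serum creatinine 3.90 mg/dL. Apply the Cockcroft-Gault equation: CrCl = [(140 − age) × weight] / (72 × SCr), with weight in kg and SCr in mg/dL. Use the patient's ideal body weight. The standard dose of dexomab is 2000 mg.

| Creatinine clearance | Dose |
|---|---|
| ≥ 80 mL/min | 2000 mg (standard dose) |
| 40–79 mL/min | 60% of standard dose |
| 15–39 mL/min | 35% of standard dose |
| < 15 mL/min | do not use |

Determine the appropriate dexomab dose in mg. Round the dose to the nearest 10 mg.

700 mg

CrCl = (140 − 33) × 68.9 / (72 × 3.9) = 7372.3 / 280.80 ≈ 26.3 mL/min
CrCl ≈ 26 mL/min → bracket 15–39 mL/min.
35% of 2000 mg = 700 mg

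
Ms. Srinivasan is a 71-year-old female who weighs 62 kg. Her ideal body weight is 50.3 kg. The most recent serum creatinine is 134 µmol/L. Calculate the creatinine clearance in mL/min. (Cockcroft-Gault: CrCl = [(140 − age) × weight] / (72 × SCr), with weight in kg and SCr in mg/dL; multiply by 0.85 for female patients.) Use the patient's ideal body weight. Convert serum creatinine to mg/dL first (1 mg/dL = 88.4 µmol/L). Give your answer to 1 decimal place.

27.0 mL/min

SCr = 134 / 88.4 = 1.516 mg/dL
CrCl = (140 − 71) × 50.3 / (72 × 1.516) × 0.85 = 3470.7 / 109.15 × 0.85 ≈ 27.0 mL/min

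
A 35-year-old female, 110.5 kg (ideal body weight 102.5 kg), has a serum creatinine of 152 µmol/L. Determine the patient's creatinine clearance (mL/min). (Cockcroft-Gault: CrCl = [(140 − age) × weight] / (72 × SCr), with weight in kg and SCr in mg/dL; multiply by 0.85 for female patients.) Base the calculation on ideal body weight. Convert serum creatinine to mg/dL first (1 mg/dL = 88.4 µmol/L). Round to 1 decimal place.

SCr = 152 / 88.4 = 1.719 mg/dL
CrCl = (140 − 35) × 102.5 / (72 × 1.719) × 0.85 = 10762.5 / 123.77 × 0.85 ≈ 73.9 mL/min

73.9 mL/min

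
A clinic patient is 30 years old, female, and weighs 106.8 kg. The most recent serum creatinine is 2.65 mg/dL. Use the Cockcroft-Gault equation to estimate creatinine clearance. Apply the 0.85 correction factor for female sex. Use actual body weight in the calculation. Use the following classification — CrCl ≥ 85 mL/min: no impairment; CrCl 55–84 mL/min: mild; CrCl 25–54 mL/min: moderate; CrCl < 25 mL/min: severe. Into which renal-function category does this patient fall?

CrCl = (140 − 30) × 106.8 / (72 × 2.65) × 0.85 = 11748.0 / 190.80 × 0.85 ≈ 52.3 mL/min
52 mL/min falls in the 'moderate' range.

moderate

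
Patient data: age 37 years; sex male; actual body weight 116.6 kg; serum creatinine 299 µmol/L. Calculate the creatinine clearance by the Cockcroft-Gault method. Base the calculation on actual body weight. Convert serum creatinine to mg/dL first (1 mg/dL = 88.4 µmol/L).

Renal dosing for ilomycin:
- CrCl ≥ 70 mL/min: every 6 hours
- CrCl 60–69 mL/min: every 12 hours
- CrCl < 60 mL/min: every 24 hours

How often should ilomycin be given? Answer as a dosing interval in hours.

every 24 hours

SCr = 299 / 88.4 = 3.382 mg/dL
CrCl = (140 − 37) × 116.6 / (72 × 3.382) = 12009.8 / 243.50 ≈ 49.3 mL/min
CrCl ≈ 49 mL/min → bracket < 60 mL/min → every 24 hours.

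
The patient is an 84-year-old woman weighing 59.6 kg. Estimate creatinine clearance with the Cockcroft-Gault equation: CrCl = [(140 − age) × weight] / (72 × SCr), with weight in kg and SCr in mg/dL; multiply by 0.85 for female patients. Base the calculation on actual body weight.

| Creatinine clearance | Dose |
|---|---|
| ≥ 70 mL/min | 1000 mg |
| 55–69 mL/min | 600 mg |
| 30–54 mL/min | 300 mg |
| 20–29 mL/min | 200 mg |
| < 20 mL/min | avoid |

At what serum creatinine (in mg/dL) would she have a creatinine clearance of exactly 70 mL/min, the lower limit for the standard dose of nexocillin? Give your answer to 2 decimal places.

0.56 mg/dL

Standard dose requires CrCl ≥ 70 mL/min.
Set (140 − 84) × 59.6 × 0.85 / (72 × SCr) = 70
SCr = (140 − 84) × 59.6 × 0.85 / (72 × 70) = 0.563 mg/dL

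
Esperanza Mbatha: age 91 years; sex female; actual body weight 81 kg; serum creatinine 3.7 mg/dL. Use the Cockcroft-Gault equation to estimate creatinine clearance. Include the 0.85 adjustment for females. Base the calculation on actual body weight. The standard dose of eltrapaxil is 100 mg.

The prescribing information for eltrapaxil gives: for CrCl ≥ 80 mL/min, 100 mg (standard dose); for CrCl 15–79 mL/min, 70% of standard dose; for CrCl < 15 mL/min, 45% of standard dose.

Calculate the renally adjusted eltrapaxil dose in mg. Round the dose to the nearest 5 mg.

45 mg

CrCl = (140 − 91) × 81 / (72 × 3.7) × 0.85 = 3969.0 / 266.40 × 0.85 ≈ 12.7 mL/min
CrCl ≈ 13 mL/min → bracket < 15 mL/min.
45% of 100 mg = 45 mg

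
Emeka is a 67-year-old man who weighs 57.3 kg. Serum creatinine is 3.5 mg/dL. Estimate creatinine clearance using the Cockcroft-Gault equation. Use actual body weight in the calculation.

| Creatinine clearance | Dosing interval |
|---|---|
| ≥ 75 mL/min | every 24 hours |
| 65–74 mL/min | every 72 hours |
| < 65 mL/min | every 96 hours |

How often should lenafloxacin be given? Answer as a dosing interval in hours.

CrCl = (140 − 67) × 57.3 / (72 × 3.5) = 4182.9 / 252.00 ≈ 16.6 mL/min
CrCl ≈ 17 mL/min → bracket < 65 mL/min → every 96 hours.

every 96 hours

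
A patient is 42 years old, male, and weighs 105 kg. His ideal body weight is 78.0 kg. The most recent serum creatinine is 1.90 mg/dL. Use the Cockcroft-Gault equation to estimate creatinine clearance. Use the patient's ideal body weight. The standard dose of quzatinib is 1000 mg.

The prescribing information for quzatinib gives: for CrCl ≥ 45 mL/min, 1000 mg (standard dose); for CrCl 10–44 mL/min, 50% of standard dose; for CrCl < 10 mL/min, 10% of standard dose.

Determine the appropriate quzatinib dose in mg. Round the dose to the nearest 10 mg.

CrCl = (140 − 42) × 78 / (72 × 1.9) = 7644.0 / 136.80 ≈ 55.9 mL/min
CrCl ≈ 56 mL/min → bracket ≥ 45 mL/min.
100% of 1000 mg = 1000 mg

1000 mg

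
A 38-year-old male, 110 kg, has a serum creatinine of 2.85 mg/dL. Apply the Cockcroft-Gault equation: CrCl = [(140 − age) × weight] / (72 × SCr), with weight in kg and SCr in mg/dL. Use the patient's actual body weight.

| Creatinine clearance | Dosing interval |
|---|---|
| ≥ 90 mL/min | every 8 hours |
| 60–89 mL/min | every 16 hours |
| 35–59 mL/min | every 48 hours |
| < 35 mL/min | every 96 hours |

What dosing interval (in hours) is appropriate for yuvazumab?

CrCl = (140 − 38) × 110 / (72 × 2.85) = 11220.0 / 205.20 ≈ 54.7 mL/min
CrCl ≈ 55 mL/min → bracket 35–59 mL/min → every 48 hours.

every 48 hours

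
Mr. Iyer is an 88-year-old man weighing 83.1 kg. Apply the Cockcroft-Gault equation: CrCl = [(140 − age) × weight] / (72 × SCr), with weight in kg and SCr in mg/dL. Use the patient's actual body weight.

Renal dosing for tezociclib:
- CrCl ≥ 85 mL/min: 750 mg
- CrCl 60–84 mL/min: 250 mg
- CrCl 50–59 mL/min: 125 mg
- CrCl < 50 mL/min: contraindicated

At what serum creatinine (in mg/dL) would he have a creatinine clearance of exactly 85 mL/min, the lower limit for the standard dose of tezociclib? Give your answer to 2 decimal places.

Standard dose requires CrCl ≥ 85 mL/min.
Set (140 − 88) × 83.1 / (72 × SCr) = 85
SCr = (140 − 88) × 83.1 / (72 × 85) = 0.706 mg/dL

0.71 mg/dL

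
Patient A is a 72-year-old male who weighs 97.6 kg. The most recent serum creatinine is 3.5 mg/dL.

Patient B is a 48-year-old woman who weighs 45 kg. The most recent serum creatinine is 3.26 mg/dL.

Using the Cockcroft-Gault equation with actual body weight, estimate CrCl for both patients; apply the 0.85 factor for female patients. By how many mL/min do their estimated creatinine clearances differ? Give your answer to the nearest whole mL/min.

11 mL/min

Patient A: CrCl = (140 − 72) × 97.6 / (72 × 3.5) = 6636.8 / 252.00 ≈ 26.3 mL/min
Patient B: CrCl = (140 − 48) × 45 / (72 × 3.26) × 0.85 = 4140.0 / 234.72 × 0.85 ≈ 15.0 mL/min
|26.3 − 15.0| = 11.3 mL/min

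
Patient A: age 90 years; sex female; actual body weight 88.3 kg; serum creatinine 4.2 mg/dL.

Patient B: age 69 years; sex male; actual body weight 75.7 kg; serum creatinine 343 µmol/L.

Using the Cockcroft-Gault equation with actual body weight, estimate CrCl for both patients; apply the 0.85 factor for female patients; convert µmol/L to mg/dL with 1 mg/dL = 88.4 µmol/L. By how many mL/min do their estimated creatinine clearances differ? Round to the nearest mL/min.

Patient A: CrCl = (140 − 90) × 88.3 / (72 × 4.2) × 0.85 = 4415.0 / 302.40 × 0.85 ≈ 12.4 mL/min
Patient B: SCr = 343 / 88.4 = 3.88 mg/dL
Patient B: CrCl = (140 − 69) × 75.7 / (72 × 3.88) = 5374.7 / 279.36 ≈ 19.2 mL/min
|12.4 − 19.2| = 6.8 mL/min

7 mL/min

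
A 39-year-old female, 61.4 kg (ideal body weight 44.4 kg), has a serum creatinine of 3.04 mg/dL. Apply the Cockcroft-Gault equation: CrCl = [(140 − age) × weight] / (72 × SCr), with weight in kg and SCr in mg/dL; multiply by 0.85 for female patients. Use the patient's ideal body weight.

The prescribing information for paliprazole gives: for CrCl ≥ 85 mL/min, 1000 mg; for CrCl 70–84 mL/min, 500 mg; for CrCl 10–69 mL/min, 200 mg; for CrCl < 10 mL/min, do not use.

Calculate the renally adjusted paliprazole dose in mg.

200 mg

CrCl = (140 − 39) × 44.4 / (72 × 3.04) × 0.85 = 4484.4 / 218.88 × 0.85 ≈ 17.4 mL/min
CrCl ≈ 17 mL/min → bracket 10–69 mL/min.
Dose for this bracket: 200 mg.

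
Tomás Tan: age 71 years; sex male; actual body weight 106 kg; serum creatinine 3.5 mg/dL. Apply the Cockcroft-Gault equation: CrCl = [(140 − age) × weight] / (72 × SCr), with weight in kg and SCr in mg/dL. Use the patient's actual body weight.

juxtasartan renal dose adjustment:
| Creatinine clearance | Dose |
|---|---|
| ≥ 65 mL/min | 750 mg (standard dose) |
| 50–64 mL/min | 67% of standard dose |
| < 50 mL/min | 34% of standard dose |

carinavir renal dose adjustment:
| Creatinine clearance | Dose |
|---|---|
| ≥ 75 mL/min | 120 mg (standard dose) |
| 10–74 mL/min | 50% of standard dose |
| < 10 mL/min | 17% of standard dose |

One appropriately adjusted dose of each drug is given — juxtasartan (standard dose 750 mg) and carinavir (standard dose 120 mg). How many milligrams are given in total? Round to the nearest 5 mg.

CrCl = (140 − 71) × 106 / (72 × 3.5) = 7314.0 / 252.00 ≈ 29.0 mL/min
CrCl ≈ 29 mL/min.
juxtasartan: < 50 mL/min → 34% of 750 mg = 255 mg.
carinavir: 10–74 mL/min → 50% of 120 mg = 60 mg.
Total = 255 + 60 = 315 mg.

315 mg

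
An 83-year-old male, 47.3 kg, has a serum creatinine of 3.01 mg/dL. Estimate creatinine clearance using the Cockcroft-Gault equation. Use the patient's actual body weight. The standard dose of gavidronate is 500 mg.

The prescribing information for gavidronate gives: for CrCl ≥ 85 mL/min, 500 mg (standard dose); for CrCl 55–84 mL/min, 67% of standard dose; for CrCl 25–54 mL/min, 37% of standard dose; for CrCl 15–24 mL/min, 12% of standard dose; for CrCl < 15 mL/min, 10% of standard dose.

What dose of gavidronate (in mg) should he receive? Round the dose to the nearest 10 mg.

CrCl = (140 − 83) × 47.3 / (72 × 3.01) = 2696.1 / 216.72 ≈ 12.4 mL/min
CrCl ≈ 12 mL/min → bracket < 15 mL/min.
10% of 500 mg = 50 mg

50 mg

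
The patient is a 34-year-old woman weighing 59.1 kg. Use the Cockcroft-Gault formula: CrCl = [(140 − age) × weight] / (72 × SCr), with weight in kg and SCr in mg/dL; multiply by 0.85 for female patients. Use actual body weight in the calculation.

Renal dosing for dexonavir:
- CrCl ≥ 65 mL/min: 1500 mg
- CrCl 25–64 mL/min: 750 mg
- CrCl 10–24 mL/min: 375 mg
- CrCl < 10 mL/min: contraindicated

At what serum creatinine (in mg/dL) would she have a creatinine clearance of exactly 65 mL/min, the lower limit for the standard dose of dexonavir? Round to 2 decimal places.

Standard dose requires CrCl ≥ 65 mL/min.
Set (140 − 34) × 59.1 × 0.85 / (72 × SCr) = 65
SCr = (140 − 34) × 59.1 × 0.85 / (72 × 65) = 1.138 mg/dL

1.14 mg/dL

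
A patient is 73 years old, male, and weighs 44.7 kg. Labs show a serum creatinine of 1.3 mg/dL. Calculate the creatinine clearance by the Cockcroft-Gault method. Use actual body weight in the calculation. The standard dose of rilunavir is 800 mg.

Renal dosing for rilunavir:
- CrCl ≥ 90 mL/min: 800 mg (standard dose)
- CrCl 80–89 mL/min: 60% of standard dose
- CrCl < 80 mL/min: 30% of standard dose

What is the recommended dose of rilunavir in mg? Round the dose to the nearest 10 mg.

CrCl = (140 − 73) × 44.7 / (72 × 1.3) = 2994.9 / 93.60 ≈ 32.0 mL/min
CrCl ≈ 32 mL/min → bracket < 80 mL/min.
30% of 800 mg = 240 mg

240 mg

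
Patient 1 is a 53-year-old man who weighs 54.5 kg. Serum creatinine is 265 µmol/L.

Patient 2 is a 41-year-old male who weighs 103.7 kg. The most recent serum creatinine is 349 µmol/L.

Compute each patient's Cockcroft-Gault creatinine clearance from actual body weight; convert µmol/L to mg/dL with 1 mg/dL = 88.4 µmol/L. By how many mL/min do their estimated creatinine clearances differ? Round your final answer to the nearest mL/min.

Patient 1: SCr = 265 / 88.4 = 2.998 mg/dL
Patient 1: CrCl = (140 − 53) × 54.5 / (72 × 2.998) = 4741.5 / 215.86 ≈ 22.0 mL/min
Patient 2: SCr = 349 / 88.4 = 3.948 mg/dL
Patient 2: CrCl = (140 − 41) × 103.7 / (72 × 3.948) = 10266.3 / 284.26 ≈ 36.1 mL/min
|22.0 − 36.1| = 14.1 mL/min

14 mL/min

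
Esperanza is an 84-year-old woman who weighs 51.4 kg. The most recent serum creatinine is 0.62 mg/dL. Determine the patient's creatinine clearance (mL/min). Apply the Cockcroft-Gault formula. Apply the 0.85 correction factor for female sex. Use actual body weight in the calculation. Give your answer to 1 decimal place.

54.8 mL/min

CrCl = (140 − 84) × 51.4 / (72 × 0.62) × 0.85 = 2878.4 / 44.64 × 0.85 ≈ 54.8 mL/min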